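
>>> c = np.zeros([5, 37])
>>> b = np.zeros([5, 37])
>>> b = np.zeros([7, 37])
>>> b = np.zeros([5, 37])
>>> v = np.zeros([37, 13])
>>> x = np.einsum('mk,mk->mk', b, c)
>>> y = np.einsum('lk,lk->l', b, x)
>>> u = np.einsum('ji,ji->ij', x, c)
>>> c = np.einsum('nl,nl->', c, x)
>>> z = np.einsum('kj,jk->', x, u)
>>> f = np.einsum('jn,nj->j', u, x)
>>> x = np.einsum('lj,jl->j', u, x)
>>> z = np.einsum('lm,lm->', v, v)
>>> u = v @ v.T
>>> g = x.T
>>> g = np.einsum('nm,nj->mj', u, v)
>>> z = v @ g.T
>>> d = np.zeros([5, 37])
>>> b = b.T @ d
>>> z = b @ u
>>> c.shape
()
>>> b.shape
(37, 37)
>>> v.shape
(37, 13)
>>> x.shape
(5,)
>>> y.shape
(5,)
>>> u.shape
(37, 37)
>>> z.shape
(37, 37)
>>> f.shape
(37,)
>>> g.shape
(37, 13)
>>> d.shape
(5, 37)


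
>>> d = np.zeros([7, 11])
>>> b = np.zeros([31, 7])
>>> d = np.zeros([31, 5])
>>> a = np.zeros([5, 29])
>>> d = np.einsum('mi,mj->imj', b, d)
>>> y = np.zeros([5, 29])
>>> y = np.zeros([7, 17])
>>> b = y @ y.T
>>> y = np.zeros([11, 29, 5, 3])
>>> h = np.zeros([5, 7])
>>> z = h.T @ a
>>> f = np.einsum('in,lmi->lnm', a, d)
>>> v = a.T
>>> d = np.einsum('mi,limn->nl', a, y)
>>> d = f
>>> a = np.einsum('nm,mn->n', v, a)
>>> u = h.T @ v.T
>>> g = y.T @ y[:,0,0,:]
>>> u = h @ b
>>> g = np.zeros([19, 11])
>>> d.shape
(7, 29, 31)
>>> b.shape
(7, 7)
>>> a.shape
(29,)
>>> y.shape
(11, 29, 5, 3)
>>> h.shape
(5, 7)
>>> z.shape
(7, 29)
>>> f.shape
(7, 29, 31)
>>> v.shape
(29, 5)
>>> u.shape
(5, 7)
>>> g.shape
(19, 11)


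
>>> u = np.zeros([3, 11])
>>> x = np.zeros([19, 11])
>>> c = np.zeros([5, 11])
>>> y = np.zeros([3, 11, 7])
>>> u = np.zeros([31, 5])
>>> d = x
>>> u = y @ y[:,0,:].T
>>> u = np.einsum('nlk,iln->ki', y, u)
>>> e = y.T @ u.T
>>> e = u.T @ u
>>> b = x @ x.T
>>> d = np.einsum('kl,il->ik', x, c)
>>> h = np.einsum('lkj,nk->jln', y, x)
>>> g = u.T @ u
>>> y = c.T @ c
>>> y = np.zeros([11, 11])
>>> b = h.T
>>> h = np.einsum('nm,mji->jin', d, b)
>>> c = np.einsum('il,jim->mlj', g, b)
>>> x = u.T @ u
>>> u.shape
(7, 3)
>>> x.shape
(3, 3)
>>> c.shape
(7, 3, 19)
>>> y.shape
(11, 11)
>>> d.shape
(5, 19)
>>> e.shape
(3, 3)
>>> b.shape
(19, 3, 7)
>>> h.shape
(3, 7, 5)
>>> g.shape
(3, 3)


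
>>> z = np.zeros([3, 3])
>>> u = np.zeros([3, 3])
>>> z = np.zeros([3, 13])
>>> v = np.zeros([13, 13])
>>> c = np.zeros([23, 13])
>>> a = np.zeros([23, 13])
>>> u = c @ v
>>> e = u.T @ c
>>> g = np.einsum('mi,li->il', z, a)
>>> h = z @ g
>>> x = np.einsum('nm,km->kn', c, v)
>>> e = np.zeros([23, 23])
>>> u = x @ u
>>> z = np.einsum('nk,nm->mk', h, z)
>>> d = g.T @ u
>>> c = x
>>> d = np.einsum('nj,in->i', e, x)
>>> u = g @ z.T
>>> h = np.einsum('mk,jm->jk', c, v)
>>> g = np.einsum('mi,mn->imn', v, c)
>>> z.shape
(13, 23)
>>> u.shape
(13, 13)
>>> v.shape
(13, 13)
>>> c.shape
(13, 23)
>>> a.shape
(23, 13)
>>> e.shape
(23, 23)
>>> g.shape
(13, 13, 23)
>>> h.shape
(13, 23)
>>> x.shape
(13, 23)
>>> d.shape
(13,)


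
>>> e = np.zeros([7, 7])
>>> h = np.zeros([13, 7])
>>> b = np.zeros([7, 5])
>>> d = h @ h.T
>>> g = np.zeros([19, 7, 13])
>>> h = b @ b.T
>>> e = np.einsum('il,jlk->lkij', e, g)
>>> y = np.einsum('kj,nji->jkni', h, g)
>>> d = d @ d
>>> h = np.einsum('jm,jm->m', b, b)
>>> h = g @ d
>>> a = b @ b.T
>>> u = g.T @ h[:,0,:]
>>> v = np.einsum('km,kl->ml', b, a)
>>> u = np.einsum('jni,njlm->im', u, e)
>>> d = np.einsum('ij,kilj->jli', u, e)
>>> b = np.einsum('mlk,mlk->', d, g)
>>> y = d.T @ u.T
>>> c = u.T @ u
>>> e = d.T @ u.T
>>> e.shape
(13, 7, 13)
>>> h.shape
(19, 7, 13)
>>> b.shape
()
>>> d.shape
(19, 7, 13)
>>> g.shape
(19, 7, 13)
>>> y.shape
(13, 7, 13)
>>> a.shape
(7, 7)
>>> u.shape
(13, 19)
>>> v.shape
(5, 7)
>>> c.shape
(19, 19)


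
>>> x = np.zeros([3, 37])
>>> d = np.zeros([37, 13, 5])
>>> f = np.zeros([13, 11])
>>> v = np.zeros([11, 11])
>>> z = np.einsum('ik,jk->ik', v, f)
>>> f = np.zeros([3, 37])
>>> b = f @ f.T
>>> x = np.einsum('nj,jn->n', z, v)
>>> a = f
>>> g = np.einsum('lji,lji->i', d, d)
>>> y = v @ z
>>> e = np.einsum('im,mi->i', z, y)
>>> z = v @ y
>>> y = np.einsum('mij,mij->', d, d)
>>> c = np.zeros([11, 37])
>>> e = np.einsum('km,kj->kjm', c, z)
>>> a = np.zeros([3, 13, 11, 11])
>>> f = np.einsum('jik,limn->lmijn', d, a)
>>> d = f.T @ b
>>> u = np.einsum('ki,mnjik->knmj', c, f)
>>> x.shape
(11,)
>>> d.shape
(11, 37, 13, 11, 3)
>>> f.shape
(3, 11, 13, 37, 11)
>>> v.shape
(11, 11)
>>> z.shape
(11, 11)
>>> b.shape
(3, 3)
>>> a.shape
(3, 13, 11, 11)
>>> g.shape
(5,)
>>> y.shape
()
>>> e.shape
(11, 11, 37)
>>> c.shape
(11, 37)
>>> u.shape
(11, 11, 3, 13)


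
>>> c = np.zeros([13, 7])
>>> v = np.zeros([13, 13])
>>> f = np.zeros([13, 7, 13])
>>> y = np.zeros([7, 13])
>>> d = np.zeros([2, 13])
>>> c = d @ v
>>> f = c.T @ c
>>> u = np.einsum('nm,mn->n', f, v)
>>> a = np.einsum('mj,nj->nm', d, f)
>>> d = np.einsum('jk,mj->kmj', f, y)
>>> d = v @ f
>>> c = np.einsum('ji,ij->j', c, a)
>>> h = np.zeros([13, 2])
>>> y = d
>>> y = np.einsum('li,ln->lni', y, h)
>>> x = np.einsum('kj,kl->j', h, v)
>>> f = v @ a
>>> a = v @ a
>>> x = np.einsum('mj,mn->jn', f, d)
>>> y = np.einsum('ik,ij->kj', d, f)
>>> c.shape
(2,)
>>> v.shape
(13, 13)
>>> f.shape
(13, 2)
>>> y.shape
(13, 2)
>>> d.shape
(13, 13)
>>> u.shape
(13,)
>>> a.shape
(13, 2)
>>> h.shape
(13, 2)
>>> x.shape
(2, 13)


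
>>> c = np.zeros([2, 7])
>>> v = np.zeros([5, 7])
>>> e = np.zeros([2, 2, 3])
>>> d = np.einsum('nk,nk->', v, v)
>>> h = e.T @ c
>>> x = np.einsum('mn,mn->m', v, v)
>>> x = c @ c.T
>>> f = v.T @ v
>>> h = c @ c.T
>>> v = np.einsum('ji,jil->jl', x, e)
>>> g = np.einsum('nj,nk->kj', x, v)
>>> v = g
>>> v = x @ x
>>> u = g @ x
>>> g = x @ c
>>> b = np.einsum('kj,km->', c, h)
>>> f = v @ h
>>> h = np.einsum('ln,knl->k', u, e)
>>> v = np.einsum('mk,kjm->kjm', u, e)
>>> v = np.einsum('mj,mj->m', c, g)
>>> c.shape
(2, 7)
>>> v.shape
(2,)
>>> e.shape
(2, 2, 3)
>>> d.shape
()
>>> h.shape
(2,)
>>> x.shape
(2, 2)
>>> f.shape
(2, 2)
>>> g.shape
(2, 7)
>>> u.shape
(3, 2)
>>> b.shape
()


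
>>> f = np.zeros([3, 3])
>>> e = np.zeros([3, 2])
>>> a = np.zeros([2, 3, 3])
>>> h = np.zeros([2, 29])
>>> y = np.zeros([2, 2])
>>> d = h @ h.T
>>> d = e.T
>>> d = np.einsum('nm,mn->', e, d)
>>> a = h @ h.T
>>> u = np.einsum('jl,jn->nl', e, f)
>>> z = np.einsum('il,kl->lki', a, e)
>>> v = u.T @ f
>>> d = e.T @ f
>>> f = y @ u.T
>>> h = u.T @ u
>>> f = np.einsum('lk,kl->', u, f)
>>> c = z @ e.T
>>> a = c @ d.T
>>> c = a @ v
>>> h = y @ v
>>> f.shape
()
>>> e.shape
(3, 2)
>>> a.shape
(2, 3, 2)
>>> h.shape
(2, 3)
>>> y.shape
(2, 2)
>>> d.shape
(2, 3)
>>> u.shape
(3, 2)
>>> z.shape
(2, 3, 2)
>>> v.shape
(2, 3)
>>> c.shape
(2, 3, 3)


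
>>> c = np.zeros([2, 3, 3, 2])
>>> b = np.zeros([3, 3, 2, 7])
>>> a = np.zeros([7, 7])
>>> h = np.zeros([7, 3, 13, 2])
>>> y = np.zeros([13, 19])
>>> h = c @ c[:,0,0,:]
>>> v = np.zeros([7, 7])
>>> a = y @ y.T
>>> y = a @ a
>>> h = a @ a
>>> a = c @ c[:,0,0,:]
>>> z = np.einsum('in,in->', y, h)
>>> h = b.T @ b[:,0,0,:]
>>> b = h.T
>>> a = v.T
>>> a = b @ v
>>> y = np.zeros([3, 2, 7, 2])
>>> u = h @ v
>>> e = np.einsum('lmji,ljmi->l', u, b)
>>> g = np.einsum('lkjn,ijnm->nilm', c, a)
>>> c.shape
(2, 3, 3, 2)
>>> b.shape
(7, 3, 2, 7)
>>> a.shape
(7, 3, 2, 7)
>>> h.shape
(7, 2, 3, 7)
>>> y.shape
(3, 2, 7, 2)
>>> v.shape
(7, 7)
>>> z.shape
()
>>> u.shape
(7, 2, 3, 7)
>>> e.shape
(7,)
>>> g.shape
(2, 7, 2, 7)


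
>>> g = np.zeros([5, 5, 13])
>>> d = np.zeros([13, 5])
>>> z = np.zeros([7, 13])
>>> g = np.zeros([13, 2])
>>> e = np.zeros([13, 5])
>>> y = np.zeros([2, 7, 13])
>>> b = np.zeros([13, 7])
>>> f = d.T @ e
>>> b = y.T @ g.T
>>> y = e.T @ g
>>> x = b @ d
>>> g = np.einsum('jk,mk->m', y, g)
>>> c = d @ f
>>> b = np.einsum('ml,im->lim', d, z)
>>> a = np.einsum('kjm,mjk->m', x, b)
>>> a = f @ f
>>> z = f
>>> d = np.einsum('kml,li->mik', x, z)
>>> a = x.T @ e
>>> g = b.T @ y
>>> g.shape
(13, 7, 2)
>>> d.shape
(7, 5, 13)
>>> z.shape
(5, 5)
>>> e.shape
(13, 5)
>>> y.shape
(5, 2)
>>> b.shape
(5, 7, 13)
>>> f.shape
(5, 5)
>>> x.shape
(13, 7, 5)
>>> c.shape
(13, 5)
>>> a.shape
(5, 7, 5)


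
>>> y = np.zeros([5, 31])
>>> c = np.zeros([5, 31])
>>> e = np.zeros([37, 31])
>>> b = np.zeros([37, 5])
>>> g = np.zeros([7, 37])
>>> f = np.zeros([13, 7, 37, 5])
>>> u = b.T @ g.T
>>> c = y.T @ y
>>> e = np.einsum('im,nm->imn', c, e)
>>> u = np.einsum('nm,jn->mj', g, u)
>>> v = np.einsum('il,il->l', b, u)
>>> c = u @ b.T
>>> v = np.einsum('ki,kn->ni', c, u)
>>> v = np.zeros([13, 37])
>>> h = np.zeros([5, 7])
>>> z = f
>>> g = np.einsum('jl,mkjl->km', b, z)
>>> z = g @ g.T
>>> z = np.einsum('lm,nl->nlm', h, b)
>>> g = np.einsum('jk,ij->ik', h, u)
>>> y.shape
(5, 31)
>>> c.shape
(37, 37)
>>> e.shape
(31, 31, 37)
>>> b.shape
(37, 5)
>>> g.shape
(37, 7)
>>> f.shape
(13, 7, 37, 5)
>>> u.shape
(37, 5)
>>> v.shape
(13, 37)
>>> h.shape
(5, 7)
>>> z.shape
(37, 5, 7)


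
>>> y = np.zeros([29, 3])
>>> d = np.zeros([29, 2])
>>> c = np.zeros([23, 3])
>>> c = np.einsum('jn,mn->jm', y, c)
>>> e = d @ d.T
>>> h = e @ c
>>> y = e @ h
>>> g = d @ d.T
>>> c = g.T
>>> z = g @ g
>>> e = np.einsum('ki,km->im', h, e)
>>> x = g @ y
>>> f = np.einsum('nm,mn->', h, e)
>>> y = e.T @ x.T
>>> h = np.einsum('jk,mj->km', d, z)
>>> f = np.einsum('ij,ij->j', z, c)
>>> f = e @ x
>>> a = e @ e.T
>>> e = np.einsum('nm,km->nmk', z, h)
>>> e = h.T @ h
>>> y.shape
(29, 29)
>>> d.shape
(29, 2)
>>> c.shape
(29, 29)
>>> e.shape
(29, 29)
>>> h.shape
(2, 29)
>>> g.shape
(29, 29)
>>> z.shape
(29, 29)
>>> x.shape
(29, 23)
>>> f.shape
(23, 23)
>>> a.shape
(23, 23)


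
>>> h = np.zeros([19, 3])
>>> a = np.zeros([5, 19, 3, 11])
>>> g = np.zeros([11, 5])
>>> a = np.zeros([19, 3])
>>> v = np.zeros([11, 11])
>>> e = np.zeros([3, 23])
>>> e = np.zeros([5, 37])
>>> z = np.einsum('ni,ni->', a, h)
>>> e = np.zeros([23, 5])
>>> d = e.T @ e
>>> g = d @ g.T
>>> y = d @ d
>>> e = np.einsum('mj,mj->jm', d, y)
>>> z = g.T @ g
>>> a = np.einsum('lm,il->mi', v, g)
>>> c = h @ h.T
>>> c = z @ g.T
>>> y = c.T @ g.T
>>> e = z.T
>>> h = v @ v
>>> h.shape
(11, 11)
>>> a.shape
(11, 5)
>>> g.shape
(5, 11)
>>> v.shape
(11, 11)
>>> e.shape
(11, 11)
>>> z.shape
(11, 11)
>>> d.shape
(5, 5)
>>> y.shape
(5, 5)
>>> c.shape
(11, 5)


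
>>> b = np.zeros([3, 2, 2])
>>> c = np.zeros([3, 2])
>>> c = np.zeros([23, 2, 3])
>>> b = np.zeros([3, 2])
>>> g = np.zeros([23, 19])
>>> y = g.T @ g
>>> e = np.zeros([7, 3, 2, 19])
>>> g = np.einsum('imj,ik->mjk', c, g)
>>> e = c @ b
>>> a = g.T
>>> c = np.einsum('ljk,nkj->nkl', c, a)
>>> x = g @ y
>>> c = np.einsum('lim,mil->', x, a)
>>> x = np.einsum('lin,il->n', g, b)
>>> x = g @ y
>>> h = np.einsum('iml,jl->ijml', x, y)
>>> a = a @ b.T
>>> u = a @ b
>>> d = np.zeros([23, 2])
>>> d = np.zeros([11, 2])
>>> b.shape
(3, 2)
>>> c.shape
()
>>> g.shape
(2, 3, 19)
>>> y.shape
(19, 19)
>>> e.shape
(23, 2, 2)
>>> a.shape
(19, 3, 3)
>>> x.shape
(2, 3, 19)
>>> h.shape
(2, 19, 3, 19)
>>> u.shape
(19, 3, 2)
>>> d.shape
(11, 2)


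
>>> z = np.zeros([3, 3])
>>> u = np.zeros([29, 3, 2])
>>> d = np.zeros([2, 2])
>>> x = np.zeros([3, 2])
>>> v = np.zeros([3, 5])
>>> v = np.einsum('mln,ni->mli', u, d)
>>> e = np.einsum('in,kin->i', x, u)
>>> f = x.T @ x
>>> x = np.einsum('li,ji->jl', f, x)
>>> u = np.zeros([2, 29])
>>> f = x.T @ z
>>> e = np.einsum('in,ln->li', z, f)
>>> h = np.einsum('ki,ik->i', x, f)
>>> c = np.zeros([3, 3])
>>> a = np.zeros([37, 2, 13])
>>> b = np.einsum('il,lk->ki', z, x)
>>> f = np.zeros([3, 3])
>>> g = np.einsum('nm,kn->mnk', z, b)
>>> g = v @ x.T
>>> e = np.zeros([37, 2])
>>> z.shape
(3, 3)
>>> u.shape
(2, 29)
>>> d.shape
(2, 2)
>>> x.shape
(3, 2)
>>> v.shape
(29, 3, 2)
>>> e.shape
(37, 2)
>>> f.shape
(3, 3)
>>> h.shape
(2,)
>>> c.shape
(3, 3)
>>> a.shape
(37, 2, 13)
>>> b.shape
(2, 3)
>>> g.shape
(29, 3, 3)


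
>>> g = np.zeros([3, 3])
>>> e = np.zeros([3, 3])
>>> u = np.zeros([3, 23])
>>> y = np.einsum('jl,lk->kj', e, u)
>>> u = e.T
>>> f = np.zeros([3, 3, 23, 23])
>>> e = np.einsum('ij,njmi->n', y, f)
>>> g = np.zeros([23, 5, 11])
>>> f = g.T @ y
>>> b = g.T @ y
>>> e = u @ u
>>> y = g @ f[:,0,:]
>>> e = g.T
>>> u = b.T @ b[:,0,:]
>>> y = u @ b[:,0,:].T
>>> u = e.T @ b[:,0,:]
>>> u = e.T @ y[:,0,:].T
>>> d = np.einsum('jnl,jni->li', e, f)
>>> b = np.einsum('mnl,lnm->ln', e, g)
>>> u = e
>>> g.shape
(23, 5, 11)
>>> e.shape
(11, 5, 23)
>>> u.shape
(11, 5, 23)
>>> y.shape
(3, 5, 11)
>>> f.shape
(11, 5, 3)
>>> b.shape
(23, 5)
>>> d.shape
(23, 3)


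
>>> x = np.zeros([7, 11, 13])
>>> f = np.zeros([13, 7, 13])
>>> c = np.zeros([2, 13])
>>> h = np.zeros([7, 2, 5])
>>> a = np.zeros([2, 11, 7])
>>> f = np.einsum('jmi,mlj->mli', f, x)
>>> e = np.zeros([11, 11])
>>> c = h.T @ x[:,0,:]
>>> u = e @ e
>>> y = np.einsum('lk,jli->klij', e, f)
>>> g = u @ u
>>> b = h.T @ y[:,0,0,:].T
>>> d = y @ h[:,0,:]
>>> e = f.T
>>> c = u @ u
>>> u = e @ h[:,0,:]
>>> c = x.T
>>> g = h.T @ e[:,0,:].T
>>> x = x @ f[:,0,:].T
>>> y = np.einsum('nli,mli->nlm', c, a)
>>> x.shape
(7, 11, 7)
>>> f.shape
(7, 11, 13)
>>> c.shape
(13, 11, 7)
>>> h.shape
(7, 2, 5)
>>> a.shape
(2, 11, 7)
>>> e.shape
(13, 11, 7)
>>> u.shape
(13, 11, 5)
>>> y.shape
(13, 11, 2)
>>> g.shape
(5, 2, 13)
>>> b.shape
(5, 2, 11)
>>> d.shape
(11, 11, 13, 5)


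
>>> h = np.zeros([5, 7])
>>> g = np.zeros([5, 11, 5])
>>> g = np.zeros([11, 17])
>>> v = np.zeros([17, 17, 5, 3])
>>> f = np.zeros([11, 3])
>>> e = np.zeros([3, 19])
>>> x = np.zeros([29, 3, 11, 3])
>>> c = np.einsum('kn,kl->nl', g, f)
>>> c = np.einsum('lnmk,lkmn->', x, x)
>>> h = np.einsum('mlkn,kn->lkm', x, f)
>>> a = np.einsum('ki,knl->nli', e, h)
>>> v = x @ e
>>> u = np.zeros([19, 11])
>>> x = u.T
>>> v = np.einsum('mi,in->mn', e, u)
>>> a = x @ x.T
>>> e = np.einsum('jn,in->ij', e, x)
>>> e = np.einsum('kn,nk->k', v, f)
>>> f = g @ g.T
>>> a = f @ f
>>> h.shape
(3, 11, 29)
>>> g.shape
(11, 17)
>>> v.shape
(3, 11)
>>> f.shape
(11, 11)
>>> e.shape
(3,)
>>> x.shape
(11, 19)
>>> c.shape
()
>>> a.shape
(11, 11)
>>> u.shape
(19, 11)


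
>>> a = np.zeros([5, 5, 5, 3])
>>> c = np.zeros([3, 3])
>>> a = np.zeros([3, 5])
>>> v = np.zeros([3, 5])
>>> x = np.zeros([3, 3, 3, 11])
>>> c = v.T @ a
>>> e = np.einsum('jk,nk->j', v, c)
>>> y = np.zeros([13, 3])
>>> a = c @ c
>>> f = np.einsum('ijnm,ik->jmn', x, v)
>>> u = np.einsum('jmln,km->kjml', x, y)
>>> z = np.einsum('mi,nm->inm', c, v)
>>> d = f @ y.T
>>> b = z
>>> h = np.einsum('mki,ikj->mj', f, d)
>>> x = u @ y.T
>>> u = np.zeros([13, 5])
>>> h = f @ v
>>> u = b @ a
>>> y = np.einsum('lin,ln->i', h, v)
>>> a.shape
(5, 5)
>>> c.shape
(5, 5)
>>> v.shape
(3, 5)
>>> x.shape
(13, 3, 3, 13)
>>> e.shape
(3,)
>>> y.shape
(11,)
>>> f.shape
(3, 11, 3)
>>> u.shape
(5, 3, 5)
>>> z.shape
(5, 3, 5)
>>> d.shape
(3, 11, 13)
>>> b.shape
(5, 3, 5)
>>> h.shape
(3, 11, 5)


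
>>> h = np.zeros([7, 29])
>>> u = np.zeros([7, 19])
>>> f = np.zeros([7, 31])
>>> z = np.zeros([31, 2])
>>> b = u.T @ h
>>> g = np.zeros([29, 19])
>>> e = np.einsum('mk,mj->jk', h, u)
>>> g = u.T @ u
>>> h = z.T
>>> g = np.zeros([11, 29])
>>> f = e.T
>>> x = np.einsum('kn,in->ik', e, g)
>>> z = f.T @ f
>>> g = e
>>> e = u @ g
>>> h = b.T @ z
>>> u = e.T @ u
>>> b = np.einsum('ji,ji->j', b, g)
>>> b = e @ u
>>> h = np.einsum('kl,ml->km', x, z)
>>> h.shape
(11, 19)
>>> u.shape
(29, 19)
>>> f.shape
(29, 19)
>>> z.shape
(19, 19)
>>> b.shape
(7, 19)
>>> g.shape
(19, 29)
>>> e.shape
(7, 29)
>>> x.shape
(11, 19)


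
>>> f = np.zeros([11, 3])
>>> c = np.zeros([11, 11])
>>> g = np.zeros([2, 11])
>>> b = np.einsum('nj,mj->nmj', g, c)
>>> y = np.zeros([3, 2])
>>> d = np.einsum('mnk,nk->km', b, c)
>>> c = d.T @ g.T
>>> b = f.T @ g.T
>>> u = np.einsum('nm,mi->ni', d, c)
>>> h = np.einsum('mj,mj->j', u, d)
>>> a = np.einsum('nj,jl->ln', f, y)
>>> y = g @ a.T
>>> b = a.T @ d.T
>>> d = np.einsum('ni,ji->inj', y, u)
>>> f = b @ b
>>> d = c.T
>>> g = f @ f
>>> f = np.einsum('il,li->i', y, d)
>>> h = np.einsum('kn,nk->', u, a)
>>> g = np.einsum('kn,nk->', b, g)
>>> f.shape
(2,)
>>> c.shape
(2, 2)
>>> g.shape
()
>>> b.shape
(11, 11)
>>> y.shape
(2, 2)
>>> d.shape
(2, 2)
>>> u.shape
(11, 2)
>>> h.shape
()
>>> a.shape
(2, 11)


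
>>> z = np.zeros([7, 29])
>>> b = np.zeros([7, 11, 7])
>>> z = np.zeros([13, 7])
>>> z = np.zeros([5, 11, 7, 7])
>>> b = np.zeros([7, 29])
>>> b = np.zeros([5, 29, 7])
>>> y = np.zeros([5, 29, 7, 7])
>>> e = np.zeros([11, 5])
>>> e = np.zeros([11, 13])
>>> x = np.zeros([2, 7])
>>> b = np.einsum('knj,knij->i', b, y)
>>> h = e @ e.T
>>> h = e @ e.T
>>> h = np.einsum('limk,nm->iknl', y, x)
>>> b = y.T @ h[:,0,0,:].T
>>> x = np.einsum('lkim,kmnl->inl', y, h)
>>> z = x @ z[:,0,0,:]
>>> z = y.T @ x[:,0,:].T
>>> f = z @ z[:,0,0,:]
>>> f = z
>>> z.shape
(7, 7, 29, 7)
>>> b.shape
(7, 7, 29, 29)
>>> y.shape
(5, 29, 7, 7)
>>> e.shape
(11, 13)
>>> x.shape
(7, 2, 5)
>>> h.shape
(29, 7, 2, 5)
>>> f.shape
(7, 7, 29, 7)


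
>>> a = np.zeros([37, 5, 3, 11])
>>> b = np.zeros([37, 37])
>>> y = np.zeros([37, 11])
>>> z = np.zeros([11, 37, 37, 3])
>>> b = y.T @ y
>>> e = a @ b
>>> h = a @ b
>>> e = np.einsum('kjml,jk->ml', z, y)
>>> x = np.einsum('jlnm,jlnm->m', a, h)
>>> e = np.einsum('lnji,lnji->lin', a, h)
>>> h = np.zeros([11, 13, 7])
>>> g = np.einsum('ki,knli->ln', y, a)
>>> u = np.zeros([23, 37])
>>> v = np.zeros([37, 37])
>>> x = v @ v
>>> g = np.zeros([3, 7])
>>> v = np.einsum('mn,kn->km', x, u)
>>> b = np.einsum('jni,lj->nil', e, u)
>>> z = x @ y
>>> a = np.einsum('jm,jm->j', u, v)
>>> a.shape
(23,)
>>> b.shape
(11, 5, 23)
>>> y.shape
(37, 11)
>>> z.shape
(37, 11)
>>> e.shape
(37, 11, 5)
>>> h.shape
(11, 13, 7)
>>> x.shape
(37, 37)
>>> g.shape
(3, 7)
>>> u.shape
(23, 37)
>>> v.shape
(23, 37)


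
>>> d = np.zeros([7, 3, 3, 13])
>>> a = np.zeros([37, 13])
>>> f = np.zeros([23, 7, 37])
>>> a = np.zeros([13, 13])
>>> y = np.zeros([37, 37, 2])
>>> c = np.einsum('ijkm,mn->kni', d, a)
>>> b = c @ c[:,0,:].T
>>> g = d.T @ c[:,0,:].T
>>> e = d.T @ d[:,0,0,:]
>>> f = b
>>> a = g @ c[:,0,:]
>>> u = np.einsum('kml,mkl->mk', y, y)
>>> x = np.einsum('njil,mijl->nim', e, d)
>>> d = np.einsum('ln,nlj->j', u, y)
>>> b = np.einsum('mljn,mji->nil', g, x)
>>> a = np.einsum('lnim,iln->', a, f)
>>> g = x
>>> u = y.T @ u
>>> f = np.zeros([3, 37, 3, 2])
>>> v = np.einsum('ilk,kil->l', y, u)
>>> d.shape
(2,)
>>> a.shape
()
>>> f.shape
(3, 37, 3, 2)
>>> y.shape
(37, 37, 2)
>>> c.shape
(3, 13, 7)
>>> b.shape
(3, 7, 3)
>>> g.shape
(13, 3, 7)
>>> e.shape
(13, 3, 3, 13)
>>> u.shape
(2, 37, 37)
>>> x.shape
(13, 3, 7)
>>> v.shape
(37,)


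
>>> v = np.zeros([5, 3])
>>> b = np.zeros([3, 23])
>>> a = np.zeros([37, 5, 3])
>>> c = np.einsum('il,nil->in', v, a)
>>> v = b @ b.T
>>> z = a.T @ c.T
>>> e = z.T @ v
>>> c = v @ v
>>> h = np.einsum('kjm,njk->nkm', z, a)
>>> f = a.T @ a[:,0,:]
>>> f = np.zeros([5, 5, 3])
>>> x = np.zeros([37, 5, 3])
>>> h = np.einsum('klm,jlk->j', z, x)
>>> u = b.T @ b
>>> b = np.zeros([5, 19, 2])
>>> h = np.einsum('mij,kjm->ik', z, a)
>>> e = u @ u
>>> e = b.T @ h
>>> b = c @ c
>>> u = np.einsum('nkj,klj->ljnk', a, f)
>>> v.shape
(3, 3)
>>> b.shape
(3, 3)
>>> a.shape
(37, 5, 3)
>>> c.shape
(3, 3)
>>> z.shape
(3, 5, 5)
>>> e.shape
(2, 19, 37)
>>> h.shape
(5, 37)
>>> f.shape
(5, 5, 3)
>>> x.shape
(37, 5, 3)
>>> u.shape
(5, 3, 37, 5)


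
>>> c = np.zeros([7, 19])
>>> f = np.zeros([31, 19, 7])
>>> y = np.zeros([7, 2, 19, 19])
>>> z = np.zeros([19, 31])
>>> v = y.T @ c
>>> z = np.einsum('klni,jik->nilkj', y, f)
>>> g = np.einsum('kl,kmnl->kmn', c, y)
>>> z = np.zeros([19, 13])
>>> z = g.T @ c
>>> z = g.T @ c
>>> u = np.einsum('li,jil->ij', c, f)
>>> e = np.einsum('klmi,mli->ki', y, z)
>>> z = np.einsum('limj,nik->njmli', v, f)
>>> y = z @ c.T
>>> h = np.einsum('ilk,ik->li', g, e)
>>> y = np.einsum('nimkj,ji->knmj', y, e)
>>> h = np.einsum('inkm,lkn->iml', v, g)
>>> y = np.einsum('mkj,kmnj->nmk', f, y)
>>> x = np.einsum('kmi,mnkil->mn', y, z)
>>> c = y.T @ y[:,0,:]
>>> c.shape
(19, 31, 19)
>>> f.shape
(31, 19, 7)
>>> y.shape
(2, 31, 19)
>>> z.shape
(31, 19, 2, 19, 19)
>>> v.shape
(19, 19, 2, 19)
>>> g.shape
(7, 2, 19)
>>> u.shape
(19, 31)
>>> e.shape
(7, 19)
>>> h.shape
(19, 19, 7)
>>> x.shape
(31, 19)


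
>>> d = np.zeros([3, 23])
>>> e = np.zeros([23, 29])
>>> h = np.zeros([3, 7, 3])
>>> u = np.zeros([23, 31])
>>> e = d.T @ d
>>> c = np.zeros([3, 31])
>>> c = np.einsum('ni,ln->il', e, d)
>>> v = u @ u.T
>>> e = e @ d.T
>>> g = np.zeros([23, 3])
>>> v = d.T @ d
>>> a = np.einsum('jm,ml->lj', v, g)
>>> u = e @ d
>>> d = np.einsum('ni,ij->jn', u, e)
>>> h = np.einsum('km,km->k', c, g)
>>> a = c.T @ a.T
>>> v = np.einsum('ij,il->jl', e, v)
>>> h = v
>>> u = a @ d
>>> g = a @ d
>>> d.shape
(3, 23)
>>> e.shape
(23, 3)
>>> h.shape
(3, 23)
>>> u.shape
(3, 23)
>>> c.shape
(23, 3)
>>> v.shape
(3, 23)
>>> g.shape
(3, 23)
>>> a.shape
(3, 3)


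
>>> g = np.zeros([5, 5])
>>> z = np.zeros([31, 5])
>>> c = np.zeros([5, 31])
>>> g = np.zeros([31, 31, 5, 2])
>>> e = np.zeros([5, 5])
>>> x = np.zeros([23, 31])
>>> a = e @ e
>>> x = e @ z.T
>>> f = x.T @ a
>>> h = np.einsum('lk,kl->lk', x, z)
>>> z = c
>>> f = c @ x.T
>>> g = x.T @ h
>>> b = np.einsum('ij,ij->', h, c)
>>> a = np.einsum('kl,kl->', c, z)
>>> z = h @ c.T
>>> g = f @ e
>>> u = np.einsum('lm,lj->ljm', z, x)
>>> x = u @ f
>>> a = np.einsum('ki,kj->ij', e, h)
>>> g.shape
(5, 5)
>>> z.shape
(5, 5)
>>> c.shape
(5, 31)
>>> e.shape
(5, 5)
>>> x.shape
(5, 31, 5)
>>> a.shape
(5, 31)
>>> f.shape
(5, 5)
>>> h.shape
(5, 31)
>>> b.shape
()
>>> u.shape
(5, 31, 5)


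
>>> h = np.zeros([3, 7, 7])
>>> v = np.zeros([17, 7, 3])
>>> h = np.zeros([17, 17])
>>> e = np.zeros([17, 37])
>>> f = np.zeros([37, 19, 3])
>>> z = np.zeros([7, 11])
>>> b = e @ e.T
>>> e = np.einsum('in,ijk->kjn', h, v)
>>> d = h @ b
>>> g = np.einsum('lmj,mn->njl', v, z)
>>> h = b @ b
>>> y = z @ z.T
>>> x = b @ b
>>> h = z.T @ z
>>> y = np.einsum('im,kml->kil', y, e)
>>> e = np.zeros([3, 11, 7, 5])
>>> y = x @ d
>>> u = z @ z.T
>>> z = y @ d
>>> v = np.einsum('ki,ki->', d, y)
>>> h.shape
(11, 11)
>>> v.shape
()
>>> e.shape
(3, 11, 7, 5)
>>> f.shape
(37, 19, 3)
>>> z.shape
(17, 17)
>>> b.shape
(17, 17)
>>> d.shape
(17, 17)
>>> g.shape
(11, 3, 17)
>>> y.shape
(17, 17)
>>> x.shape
(17, 17)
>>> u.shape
(7, 7)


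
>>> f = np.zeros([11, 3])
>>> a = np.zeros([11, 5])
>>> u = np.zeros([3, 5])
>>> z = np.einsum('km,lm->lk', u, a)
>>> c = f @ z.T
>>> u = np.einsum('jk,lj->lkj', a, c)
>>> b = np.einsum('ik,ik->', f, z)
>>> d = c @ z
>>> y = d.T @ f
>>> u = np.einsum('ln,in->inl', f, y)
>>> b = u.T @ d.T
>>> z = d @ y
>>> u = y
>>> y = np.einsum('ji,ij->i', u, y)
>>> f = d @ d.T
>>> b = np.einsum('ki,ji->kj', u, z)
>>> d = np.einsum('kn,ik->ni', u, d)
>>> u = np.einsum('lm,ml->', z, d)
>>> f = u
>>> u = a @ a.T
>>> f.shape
()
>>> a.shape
(11, 5)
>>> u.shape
(11, 11)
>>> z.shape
(11, 3)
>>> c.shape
(11, 11)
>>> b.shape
(3, 11)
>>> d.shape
(3, 11)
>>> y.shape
(3,)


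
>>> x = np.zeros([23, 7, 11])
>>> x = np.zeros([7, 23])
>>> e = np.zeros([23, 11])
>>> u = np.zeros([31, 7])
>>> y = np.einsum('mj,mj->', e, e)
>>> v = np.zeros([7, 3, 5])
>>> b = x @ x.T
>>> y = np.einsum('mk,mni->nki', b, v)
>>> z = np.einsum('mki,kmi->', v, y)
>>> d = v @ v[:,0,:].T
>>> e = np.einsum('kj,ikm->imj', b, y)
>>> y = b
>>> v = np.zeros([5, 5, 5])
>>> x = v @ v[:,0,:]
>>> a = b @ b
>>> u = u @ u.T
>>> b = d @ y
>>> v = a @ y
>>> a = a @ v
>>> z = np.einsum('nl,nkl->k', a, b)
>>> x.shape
(5, 5, 5)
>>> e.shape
(3, 5, 7)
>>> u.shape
(31, 31)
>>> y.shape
(7, 7)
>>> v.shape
(7, 7)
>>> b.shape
(7, 3, 7)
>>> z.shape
(3,)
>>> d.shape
(7, 3, 7)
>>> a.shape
(7, 7)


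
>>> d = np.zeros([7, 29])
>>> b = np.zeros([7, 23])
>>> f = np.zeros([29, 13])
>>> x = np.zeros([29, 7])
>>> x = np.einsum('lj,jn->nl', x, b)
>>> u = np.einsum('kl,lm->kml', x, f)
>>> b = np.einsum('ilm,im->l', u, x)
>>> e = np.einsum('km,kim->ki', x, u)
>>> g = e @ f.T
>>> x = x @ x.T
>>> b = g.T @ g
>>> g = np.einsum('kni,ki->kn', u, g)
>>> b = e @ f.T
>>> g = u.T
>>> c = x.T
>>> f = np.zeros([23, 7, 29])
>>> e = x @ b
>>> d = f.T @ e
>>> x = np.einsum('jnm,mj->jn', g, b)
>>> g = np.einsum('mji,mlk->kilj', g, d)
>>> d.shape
(29, 7, 29)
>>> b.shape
(23, 29)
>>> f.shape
(23, 7, 29)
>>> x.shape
(29, 13)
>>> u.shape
(23, 13, 29)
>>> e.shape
(23, 29)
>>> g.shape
(29, 23, 7, 13)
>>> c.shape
(23, 23)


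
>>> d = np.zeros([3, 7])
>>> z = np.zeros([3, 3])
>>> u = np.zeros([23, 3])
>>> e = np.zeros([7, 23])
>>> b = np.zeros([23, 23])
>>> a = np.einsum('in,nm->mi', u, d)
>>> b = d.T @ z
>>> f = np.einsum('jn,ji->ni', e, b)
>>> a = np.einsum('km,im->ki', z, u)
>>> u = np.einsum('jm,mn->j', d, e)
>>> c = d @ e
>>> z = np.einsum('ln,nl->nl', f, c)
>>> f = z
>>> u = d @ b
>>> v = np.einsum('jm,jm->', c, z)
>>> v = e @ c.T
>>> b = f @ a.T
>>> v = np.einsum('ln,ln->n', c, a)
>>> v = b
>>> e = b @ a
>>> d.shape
(3, 7)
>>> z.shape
(3, 23)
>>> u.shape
(3, 3)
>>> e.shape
(3, 23)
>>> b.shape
(3, 3)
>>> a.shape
(3, 23)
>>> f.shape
(3, 23)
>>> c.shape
(3, 23)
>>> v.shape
(3, 3)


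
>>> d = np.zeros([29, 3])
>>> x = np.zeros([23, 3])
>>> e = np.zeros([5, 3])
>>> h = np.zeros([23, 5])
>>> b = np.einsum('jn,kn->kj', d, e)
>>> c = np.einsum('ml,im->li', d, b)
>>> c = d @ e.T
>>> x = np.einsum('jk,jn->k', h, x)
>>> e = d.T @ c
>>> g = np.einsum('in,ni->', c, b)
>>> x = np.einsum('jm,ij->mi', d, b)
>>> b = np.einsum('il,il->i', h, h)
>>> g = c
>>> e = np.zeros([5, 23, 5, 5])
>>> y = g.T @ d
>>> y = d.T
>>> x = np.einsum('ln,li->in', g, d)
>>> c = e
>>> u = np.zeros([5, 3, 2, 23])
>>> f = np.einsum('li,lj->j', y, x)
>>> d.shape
(29, 3)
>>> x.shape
(3, 5)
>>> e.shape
(5, 23, 5, 5)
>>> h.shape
(23, 5)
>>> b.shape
(23,)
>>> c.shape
(5, 23, 5, 5)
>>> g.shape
(29, 5)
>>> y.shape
(3, 29)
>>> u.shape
(5, 3, 2, 23)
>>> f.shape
(5,)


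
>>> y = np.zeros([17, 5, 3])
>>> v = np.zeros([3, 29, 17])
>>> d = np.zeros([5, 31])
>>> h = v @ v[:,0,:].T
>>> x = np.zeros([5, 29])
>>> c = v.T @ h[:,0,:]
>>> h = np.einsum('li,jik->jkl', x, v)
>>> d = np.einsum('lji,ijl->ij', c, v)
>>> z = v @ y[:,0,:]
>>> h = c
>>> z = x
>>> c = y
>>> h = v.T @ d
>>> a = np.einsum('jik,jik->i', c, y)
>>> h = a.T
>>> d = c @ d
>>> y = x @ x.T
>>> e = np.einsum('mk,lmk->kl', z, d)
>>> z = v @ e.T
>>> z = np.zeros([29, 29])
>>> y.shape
(5, 5)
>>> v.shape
(3, 29, 17)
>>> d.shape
(17, 5, 29)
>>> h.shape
(5,)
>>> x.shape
(5, 29)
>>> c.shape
(17, 5, 3)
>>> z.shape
(29, 29)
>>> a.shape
(5,)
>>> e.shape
(29, 17)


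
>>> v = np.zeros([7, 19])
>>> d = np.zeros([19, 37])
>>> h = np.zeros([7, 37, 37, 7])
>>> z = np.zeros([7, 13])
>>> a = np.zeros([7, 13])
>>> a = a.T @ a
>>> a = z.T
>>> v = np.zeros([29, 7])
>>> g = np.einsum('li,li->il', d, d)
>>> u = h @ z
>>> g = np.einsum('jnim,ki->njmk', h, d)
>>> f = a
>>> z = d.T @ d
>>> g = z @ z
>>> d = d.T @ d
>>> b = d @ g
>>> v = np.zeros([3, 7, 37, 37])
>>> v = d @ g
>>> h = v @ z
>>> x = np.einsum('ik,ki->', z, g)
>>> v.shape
(37, 37)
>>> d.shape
(37, 37)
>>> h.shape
(37, 37)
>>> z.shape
(37, 37)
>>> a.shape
(13, 7)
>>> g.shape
(37, 37)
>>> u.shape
(7, 37, 37, 13)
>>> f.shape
(13, 7)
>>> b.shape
(37, 37)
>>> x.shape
()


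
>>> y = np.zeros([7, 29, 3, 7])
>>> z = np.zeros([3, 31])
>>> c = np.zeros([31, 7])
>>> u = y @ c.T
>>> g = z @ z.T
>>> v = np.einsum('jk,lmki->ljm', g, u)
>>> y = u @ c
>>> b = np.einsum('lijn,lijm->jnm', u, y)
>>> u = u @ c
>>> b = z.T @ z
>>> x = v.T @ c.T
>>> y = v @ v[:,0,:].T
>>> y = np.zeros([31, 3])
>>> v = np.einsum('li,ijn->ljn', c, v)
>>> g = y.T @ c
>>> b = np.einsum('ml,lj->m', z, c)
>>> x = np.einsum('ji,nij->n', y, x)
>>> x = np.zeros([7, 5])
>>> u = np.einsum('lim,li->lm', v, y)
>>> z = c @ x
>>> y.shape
(31, 3)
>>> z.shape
(31, 5)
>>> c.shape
(31, 7)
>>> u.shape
(31, 29)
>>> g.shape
(3, 7)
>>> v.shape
(31, 3, 29)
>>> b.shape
(3,)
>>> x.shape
(7, 5)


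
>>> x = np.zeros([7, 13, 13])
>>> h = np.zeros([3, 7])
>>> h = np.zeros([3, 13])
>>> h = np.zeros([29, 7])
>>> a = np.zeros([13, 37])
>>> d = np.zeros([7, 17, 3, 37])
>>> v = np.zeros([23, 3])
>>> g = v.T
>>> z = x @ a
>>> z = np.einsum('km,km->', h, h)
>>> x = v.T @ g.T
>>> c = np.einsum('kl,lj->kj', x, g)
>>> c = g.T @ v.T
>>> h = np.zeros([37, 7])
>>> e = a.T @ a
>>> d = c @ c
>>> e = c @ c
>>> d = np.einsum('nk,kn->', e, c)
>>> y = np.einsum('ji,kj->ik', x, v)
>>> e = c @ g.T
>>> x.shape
(3, 3)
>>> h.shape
(37, 7)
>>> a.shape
(13, 37)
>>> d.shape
()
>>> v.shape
(23, 3)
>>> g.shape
(3, 23)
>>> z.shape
()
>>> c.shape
(23, 23)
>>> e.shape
(23, 3)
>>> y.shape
(3, 23)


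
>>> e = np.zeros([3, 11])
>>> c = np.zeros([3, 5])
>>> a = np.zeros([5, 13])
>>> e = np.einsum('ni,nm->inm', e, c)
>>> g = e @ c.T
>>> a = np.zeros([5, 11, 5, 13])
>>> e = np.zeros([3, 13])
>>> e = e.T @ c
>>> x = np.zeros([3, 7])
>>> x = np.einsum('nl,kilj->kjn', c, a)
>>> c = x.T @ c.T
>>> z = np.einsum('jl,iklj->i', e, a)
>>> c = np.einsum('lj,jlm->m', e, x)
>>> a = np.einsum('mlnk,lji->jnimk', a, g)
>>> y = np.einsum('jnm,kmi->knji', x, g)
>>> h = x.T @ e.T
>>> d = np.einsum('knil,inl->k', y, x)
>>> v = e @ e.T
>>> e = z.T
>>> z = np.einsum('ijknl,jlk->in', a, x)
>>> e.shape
(5,)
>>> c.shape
(3,)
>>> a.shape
(3, 5, 3, 5, 13)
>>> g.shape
(11, 3, 3)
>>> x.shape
(5, 13, 3)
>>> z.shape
(3, 5)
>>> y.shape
(11, 13, 5, 3)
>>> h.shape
(3, 13, 13)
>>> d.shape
(11,)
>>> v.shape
(13, 13)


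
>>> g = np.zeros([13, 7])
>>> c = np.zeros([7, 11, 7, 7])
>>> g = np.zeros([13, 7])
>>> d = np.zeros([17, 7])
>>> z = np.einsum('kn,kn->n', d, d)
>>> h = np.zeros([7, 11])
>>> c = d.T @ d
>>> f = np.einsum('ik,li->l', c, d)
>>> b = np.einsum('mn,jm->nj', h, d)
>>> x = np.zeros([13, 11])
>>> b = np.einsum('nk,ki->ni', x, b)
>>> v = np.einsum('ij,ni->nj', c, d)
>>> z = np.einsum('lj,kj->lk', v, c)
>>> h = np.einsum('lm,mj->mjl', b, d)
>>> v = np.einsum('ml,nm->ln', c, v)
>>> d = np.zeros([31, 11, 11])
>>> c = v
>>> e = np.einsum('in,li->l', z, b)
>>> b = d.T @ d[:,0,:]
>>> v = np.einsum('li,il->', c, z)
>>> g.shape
(13, 7)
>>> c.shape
(7, 17)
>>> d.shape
(31, 11, 11)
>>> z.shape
(17, 7)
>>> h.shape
(17, 7, 13)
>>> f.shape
(17,)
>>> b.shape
(11, 11, 11)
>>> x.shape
(13, 11)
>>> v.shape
()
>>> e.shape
(13,)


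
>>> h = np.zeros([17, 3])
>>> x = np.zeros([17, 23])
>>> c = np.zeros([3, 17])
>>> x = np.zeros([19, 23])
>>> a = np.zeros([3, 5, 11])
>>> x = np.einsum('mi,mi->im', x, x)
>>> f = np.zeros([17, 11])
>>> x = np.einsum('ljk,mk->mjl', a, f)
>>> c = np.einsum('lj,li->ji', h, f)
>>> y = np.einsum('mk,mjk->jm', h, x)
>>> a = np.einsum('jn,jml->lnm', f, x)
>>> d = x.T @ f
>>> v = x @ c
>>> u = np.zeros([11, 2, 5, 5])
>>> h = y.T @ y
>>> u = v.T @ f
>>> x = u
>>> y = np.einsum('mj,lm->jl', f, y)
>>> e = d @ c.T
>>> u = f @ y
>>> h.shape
(17, 17)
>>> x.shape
(11, 5, 11)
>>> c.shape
(3, 11)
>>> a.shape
(3, 11, 5)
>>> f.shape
(17, 11)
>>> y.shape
(11, 5)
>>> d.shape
(3, 5, 11)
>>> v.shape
(17, 5, 11)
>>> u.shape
(17, 5)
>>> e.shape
(3, 5, 3)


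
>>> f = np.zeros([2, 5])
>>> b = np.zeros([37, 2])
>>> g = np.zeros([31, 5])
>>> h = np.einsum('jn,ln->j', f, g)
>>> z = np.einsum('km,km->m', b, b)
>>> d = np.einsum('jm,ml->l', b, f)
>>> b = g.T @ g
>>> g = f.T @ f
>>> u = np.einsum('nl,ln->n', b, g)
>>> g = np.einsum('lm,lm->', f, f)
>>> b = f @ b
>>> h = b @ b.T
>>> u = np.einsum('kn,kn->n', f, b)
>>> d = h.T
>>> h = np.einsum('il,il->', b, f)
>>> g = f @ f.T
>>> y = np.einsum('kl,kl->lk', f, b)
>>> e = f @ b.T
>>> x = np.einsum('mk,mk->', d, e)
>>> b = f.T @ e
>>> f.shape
(2, 5)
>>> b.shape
(5, 2)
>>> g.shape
(2, 2)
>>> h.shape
()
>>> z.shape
(2,)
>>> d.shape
(2, 2)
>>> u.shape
(5,)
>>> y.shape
(5, 2)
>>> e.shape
(2, 2)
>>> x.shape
()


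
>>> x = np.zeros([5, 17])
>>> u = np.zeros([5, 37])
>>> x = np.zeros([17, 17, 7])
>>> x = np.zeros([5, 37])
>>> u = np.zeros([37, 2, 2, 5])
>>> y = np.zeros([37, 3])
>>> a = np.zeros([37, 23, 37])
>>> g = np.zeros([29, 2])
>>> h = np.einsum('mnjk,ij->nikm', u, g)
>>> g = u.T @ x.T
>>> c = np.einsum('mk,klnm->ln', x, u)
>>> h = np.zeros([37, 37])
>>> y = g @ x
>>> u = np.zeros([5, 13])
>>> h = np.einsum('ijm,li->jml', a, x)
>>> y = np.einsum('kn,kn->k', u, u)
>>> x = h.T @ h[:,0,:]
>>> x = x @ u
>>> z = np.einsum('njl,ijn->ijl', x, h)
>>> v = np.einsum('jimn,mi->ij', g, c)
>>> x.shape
(5, 37, 13)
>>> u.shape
(5, 13)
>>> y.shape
(5,)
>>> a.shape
(37, 23, 37)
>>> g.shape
(5, 2, 2, 5)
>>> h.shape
(23, 37, 5)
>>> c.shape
(2, 2)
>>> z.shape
(23, 37, 13)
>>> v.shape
(2, 5)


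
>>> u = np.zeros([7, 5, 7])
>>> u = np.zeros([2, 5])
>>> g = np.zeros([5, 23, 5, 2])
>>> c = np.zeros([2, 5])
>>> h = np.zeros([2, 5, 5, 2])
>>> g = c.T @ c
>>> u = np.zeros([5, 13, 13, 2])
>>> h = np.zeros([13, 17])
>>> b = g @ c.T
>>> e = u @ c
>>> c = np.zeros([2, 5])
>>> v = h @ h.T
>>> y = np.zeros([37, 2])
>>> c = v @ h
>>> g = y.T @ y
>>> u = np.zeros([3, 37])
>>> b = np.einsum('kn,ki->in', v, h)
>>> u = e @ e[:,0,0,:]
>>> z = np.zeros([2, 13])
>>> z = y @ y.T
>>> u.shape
(5, 13, 13, 5)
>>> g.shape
(2, 2)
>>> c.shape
(13, 17)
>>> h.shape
(13, 17)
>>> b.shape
(17, 13)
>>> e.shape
(5, 13, 13, 5)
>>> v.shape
(13, 13)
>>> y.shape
(37, 2)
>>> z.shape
(37, 37)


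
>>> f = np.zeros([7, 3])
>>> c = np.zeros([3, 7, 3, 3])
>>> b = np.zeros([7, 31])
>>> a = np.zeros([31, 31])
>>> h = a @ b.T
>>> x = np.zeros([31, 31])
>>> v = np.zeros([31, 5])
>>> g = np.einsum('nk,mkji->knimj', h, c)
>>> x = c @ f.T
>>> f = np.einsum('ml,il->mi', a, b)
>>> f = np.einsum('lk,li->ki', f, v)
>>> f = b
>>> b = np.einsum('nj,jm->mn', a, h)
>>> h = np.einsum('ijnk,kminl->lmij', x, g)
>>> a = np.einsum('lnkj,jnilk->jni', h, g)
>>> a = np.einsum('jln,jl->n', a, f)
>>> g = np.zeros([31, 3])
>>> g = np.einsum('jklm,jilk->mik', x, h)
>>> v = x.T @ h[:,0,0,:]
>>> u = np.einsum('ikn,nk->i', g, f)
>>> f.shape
(7, 31)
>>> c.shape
(3, 7, 3, 3)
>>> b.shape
(7, 31)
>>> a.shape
(3,)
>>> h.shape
(3, 31, 3, 7)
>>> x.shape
(3, 7, 3, 7)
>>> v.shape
(7, 3, 7, 7)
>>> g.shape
(7, 31, 7)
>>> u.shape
(7,)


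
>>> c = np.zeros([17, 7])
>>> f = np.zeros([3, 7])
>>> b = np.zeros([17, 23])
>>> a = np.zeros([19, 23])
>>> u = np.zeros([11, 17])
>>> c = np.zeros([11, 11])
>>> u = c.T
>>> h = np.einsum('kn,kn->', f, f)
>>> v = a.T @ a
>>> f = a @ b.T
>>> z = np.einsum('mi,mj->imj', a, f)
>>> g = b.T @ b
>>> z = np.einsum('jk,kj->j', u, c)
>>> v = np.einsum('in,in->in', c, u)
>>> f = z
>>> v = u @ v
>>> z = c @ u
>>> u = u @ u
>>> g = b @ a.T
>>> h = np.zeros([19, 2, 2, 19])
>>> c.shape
(11, 11)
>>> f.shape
(11,)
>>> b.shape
(17, 23)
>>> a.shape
(19, 23)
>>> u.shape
(11, 11)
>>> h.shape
(19, 2, 2, 19)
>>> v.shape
(11, 11)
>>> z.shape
(11, 11)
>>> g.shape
(17, 19)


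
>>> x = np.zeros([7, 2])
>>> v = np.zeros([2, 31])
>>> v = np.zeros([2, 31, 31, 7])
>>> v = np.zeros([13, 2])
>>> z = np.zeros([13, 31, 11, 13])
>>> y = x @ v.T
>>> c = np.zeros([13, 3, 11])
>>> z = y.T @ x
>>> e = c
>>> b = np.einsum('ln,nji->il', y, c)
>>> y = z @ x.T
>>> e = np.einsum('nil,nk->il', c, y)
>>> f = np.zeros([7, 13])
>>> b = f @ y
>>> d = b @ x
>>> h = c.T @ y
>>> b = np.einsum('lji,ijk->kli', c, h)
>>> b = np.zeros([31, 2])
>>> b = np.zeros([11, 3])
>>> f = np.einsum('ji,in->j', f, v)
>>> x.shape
(7, 2)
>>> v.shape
(13, 2)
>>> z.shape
(13, 2)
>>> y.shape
(13, 7)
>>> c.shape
(13, 3, 11)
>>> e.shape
(3, 11)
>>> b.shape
(11, 3)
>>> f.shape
(7,)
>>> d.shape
(7, 2)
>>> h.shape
(11, 3, 7)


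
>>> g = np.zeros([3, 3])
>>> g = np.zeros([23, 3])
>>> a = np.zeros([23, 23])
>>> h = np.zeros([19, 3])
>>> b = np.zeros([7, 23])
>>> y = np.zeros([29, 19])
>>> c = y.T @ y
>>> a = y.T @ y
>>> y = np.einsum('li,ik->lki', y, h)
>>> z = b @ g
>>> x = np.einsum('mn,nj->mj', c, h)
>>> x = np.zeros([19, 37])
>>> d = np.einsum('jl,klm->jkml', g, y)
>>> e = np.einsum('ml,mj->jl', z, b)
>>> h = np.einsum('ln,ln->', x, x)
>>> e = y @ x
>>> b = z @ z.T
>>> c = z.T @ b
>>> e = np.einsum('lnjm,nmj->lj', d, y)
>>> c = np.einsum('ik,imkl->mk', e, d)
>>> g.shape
(23, 3)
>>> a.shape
(19, 19)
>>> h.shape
()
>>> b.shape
(7, 7)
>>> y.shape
(29, 3, 19)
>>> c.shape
(29, 19)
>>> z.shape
(7, 3)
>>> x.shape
(19, 37)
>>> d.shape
(23, 29, 19, 3)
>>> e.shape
(23, 19)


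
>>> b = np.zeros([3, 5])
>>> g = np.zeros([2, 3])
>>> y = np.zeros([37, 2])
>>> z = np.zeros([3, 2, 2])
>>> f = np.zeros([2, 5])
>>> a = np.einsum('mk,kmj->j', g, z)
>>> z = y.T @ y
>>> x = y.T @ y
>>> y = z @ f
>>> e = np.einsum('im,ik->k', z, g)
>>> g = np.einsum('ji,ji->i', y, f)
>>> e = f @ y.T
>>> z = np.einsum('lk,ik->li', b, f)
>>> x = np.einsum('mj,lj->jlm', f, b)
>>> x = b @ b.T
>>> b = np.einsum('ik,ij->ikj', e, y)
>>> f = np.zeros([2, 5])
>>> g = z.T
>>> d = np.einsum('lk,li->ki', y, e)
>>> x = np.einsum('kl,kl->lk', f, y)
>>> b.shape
(2, 2, 5)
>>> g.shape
(2, 3)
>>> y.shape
(2, 5)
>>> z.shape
(3, 2)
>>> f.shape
(2, 5)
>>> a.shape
(2,)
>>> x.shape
(5, 2)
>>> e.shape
(2, 2)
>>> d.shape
(5, 2)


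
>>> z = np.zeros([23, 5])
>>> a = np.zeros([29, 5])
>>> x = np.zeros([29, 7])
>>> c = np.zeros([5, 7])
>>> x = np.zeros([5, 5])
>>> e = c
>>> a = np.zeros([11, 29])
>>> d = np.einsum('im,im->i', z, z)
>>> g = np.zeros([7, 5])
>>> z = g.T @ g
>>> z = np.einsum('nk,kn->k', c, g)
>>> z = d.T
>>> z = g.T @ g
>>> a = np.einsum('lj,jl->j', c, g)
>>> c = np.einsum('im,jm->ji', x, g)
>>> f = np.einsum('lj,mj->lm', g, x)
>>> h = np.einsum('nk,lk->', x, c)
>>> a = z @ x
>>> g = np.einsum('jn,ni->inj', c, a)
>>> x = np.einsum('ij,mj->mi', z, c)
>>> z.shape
(5, 5)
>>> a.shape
(5, 5)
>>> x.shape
(7, 5)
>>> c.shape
(7, 5)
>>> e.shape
(5, 7)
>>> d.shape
(23,)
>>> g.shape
(5, 5, 7)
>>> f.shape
(7, 5)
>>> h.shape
()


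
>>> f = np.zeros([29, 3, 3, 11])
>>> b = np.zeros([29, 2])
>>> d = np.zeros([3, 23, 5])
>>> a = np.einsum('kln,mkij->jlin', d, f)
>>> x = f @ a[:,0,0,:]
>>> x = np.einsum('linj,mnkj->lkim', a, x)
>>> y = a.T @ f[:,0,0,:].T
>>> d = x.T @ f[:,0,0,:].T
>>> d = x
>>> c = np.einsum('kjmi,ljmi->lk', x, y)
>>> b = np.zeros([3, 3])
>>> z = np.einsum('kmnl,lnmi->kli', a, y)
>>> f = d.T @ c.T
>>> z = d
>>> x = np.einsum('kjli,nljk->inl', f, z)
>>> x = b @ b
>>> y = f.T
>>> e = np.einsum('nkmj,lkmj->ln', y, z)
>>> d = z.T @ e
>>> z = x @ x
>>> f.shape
(29, 23, 3, 5)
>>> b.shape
(3, 3)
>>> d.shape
(29, 23, 3, 5)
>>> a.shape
(11, 23, 3, 5)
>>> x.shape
(3, 3)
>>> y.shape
(5, 3, 23, 29)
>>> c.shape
(5, 11)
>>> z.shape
(3, 3)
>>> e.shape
(11, 5)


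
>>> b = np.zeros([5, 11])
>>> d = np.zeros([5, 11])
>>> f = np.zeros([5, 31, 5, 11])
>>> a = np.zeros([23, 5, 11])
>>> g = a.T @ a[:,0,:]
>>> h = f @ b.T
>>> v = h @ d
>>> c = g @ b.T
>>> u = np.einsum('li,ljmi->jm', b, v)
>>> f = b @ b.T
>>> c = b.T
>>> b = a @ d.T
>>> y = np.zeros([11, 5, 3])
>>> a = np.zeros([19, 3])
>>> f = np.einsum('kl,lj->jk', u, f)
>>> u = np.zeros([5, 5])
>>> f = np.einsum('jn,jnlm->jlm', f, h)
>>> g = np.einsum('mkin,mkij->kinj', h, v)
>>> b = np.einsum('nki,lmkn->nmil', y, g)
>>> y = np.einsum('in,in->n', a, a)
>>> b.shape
(11, 5, 3, 31)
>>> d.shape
(5, 11)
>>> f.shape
(5, 5, 5)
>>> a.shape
(19, 3)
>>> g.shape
(31, 5, 5, 11)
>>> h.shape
(5, 31, 5, 5)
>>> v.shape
(5, 31, 5, 11)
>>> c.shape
(11, 5)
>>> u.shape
(5, 5)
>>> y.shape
(3,)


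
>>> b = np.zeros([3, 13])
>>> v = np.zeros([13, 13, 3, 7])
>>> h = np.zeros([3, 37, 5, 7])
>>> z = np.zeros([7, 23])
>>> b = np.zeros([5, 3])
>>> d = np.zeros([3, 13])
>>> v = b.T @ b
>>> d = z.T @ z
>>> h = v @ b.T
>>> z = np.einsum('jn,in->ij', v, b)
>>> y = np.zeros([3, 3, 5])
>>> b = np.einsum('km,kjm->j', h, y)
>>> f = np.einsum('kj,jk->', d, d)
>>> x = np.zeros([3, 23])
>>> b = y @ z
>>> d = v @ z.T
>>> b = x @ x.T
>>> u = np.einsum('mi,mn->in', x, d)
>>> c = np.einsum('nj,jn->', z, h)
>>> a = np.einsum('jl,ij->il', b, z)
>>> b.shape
(3, 3)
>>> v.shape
(3, 3)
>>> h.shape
(3, 5)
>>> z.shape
(5, 3)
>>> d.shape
(3, 5)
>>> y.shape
(3, 3, 5)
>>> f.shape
()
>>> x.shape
(3, 23)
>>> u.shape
(23, 5)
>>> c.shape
()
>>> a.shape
(5, 3)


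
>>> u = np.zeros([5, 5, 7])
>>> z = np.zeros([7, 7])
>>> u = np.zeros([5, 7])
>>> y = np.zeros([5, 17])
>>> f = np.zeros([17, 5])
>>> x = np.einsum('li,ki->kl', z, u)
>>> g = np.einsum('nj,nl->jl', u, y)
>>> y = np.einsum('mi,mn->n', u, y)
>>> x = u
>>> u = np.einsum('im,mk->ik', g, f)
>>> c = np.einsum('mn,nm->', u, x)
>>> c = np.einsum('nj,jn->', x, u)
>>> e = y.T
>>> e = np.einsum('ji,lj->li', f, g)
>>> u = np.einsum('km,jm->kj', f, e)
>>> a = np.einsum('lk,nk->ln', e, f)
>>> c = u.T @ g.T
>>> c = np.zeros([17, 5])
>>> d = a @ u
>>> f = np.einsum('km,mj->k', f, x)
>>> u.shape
(17, 7)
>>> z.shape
(7, 7)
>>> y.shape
(17,)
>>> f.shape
(17,)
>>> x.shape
(5, 7)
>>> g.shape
(7, 17)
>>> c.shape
(17, 5)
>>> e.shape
(7, 5)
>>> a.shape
(7, 17)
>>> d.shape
(7, 7)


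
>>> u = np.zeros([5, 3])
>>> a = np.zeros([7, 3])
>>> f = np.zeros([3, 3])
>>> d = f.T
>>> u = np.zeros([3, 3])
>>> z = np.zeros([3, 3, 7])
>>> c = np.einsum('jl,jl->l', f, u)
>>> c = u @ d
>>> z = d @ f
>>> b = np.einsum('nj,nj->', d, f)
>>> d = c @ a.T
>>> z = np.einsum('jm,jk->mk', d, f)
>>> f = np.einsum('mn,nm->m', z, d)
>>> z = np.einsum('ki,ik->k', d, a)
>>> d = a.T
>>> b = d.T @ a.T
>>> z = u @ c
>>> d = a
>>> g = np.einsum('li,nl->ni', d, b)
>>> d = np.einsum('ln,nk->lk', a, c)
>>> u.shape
(3, 3)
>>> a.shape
(7, 3)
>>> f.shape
(7,)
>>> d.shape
(7, 3)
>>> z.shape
(3, 3)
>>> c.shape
(3, 3)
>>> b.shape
(7, 7)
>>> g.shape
(7, 3)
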